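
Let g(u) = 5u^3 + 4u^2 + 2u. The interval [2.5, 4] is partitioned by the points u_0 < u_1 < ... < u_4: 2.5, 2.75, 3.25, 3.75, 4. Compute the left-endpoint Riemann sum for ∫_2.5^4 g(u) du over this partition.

Subinterval widths: 0.25, 0.5, 0.5, 0.25.
Left endpoints: 2.5, 2.75, 3.25, 3.75.
g(2.5) = 108.125, g(2.75) = 139.734375, g(3.25) = 220.390625, g(3.75) = 327.421875.
Sum = Σ Δu_i · g(u_i).
Sum = 288.94921875.

288.94921875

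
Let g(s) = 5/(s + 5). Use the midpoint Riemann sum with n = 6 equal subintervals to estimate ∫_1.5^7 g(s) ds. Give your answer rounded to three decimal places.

Δs = (7 − 1.5)/6 = 11/12.
Midpoints: 47/24, 2.875, 91/24, 113/24, 5.625, 157/24.
g(47/24) = 120/167, g(2.875) = 40/63, g(91/24) = 120/211, g(113/24) = 120/233, g(5.625) = 8/17, g(157/24) = 120/277.
Sum = Δs · [g(47/24) + g(2.875) + g(91/24) + ...].
Sum ≈ 3.063.

3.063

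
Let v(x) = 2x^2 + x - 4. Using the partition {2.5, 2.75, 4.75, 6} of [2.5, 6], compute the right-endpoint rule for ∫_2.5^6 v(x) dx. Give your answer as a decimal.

187.71875

Subinterval widths: 0.25, 2, 1.25.
Right endpoints: 2.75, 4.75, 6.
v(2.75) = 13.875, v(4.75) = 45.875, v(6) = 74.
Sum = Σ Δx_i · v(x_i).
Sum = 187.71875.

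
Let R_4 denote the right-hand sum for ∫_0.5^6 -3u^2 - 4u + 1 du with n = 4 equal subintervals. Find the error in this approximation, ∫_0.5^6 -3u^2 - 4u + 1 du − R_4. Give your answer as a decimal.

Exact integral: ∫_0.5^6 f(u) du = -281.875.
R_4 = -375.93359375.
Error = -281.875 − (-375.93359375) = 94.05859375.

94.05859375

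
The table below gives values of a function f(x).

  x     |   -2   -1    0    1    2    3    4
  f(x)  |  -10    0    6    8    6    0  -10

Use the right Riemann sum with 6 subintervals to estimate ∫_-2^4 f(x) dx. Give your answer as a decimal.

Δx = 1.
Sum = 1·[0 + 6 + 8 + 6 + 0 + (-10)] = 10.

10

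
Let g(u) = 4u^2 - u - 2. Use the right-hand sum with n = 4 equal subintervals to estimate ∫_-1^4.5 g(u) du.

Δu = (4.5 − (-1))/4 = 1.375.
Right endpoints: 0.375, 1.75, 3.125, 4.5.
g(0.375) = -1.8125, g(1.75) = 8.5, g(3.125) = 33.9375, g(4.5) = 74.5.
Sum = Δu · [g(0.375) + g(1.75) + g(3.125) + g(4.5)].
Sum = 158.296875.

158.296875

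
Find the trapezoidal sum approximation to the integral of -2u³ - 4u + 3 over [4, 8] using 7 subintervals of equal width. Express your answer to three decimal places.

-2011.837

Δu = (8 − 4)/7 = 4/7.
f(4) = -141, f(32/7) = -70779/343, f(36/7) = -99339/343, f(40/7) = -134811/343, f(44/7) = -177963/343, f(48/7) = -229563/343, f(52/7) = -290379/343, f(8) = -1053.
T_7 = (Δu/2)·[f(u_0) + 2f(u_1) + ... + 2f(u_{6}) + f(u_7)].
Sum ≈ -2011.837.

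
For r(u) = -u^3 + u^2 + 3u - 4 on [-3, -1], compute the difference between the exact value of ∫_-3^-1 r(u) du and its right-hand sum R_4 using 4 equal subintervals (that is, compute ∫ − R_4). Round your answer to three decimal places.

Exact integral: ∫_-3^-1 r(u) du ≈ 8.66667.
R_4 = 2.25.
Error ≈ 8.66667 − 2.25 ≈ 6.417.

6.417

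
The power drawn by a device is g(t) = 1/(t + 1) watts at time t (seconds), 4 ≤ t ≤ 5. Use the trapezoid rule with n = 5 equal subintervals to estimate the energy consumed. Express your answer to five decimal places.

Δt = (5 − 4)/5 = 0.2.
g(4) = 0.2, g(4.2) = 5/26, g(4.4) = 5/27, g(4.6) = 5/28, g(4.8) = 5/29, g(5) = 1/6.
T_5 = (Δt/2)·[g(t_0) + 2g(t_1) + ... + 2g(t_{4}) + g(t_5)].
Sum ≈ 0.18236.

0.18236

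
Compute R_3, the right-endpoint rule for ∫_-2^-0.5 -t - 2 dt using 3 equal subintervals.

-1.5

Δt = (-0.5 − (-2))/3 = 0.5.
Right endpoints: -1.5, -1, -0.5.
f(-1.5) = -0.5, f(-1) = -1, f(-0.5) = -1.5.
Sum = Δt · [f(-1.5) + f(-1) + f(-0.5)].
Sum = -1.5.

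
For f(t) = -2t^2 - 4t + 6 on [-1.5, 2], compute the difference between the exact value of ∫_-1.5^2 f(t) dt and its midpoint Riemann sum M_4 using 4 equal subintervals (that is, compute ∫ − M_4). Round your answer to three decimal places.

Exact integral: ∫_-1.5^2 f(t) dt ≈ 9.91667.
M_4 = 10.36328125.
Error ≈ 9.91667 − 10.36328125 ≈ -0.447.

-0.447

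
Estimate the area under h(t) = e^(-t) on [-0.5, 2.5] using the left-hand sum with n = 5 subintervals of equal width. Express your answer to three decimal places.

Δt = (2.5 − (-0.5))/5 = 0.6.
Left endpoints: -0.5, 0.1, 0.7, 1.3, 1.9.
h(-0.5) ≈ 1.649, h(0.1) ≈ 0.905, h(0.7) ≈ 0.497, h(1.3) ≈ 0.273, h(1.9) ≈ 0.150.
Sum = Δt · [h(-0.5) + h(0.1) + h(0.7) + h(1.3) + h(1.9)].
Sum ≈ 2.083.

2.083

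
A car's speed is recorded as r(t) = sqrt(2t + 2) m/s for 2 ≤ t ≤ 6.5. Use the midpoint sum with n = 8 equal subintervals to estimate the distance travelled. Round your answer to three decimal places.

14.468

Δt = (6.5 − 2)/8 = 0.5625.
Midpoints: 2.28125, 2.84375, 3.40625, 3.96875, 4.53125, 5.09375, 5.65625, 6.21875.
r(2.28125) ≈ 2.562, r(2.84375) ≈ 2.773, r(3.40625) ≈ 2.969, r(3.96875) ≈ 3.152, r(4.53125) ≈ 3.326, r(5.09375) ≈ 3.491, r(5.65625) ≈ 3.649, r(6.21875) ≈ 3.800.
Sum = Δt · [r(2.28125) + r(2.84375) + r(3.40625) + ...].
Sum ≈ 14.468.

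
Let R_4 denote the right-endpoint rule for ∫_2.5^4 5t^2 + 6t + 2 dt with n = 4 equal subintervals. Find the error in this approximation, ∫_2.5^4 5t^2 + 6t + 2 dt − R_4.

-11.00390625

Exact integral: ∫_2.5^4 f(t) dt = 112.875.
R_4 = 123.87890625.
Error = 112.875 − 123.87890625 = -11.00390625.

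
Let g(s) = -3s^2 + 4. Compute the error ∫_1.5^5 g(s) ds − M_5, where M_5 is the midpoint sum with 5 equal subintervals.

-0.42875

Exact integral: ∫_1.5^5 g(s) ds = -107.625.
M_5 = -107.19625.
Error = -107.625 − (-107.19625) = -0.42875.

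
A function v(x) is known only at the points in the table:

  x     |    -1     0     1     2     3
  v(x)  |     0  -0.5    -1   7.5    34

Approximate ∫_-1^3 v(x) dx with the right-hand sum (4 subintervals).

40

Δx = 1.
Sum = 1·[(-0.5) + (-1) + 7.5 + 34] = 40.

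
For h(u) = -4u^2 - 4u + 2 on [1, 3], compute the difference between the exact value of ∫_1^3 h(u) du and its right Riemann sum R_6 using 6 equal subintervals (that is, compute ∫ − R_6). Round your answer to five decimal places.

6.81481

Exact integral: ∫_1^3 h(u) du ≈ -46.6666667.
R_6 ≈ -53.4814815.
Error ≈ -46.6666667 − (-53.4814815) ≈ 6.81481.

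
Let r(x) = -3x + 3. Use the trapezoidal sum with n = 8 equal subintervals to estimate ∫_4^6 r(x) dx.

-24

Δx = (6 − 4)/8 = 0.25.
r(4) = -9, r(4.25) = -9.75, r(4.5) = -10.5, r(4.75) = -11.25, r(5) = -12, r(5.25) = -12.75, r(5.5) = -13.5, r(5.75) = -14.25, r(6) = -15.
T_8 = (Δx/2)·[r(x_0) + 2r(x_1) + ... + 2r(x_{7}) + r(x_8)].
Sum = -24.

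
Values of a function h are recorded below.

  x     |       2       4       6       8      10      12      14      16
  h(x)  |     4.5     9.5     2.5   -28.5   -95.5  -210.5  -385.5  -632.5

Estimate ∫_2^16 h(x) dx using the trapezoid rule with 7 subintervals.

-2044

Δx = 2.
T_7 = (2/2)·[4.5 + 2·9.5 + 2·2.5 + 2·(-28.5) + 2·(-95.5) + 2·(-210.5) + 2·(-385.5) + (-632.5)] = -2044.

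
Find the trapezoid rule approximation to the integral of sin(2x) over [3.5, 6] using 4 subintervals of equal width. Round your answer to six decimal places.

-0.038961

Δx = (6 − 3.5)/4 = 0.625.
f(3.5) ≈ 0.656987, f(4.125) ≈ 0.922604, f(4.75) ≈ -0.075151, f(5.375) ≈ -0.969998, f(6) ≈ -0.536573.
T_4 = (Δx/2)·[f(x_0) + 2f(x_1) + 2f(x_2) + 2f(x_3) + f(x_4)].
Sum ≈ -0.038961.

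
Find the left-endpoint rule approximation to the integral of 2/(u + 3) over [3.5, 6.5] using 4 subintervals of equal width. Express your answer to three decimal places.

Δu = (6.5 − 3.5)/4 = 0.75.
Left endpoints: 3.5, 4.25, 5, 5.75.
f(3.5) = 4/13, f(4.25) = 8/29, f(5) = 0.25, f(5.75) = 8/35.
Sum = Δu · [f(3.5) + f(4.25) + f(5) + f(5.75)].
Sum ≈ 0.797.

0.797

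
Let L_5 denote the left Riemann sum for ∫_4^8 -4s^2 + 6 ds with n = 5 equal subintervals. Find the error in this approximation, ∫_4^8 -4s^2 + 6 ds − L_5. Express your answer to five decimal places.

-75.09333

Exact integral: ∫_4^8 f(s) ds ≈ -573.3333333.
L_5 = -498.24.
Error ≈ -573.3333333 − (-498.24) ≈ -75.09333.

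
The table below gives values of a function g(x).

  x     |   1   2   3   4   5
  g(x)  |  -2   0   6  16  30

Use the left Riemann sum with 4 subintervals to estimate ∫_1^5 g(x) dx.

20

Δx = 1.
Sum = 1·[(-2) + 0 + 6 + 16] = 20.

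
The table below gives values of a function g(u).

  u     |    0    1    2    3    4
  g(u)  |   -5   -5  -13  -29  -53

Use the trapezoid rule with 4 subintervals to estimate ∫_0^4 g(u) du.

-76

Δu = 1.
T_4 = (1/2)·[(-5) + 2·(-5) + 2·(-13) + 2·(-29) + (-53)] = -76.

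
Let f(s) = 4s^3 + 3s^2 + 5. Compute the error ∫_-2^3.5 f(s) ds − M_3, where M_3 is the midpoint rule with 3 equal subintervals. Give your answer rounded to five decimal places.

Exact integral: ∫_-2^3.5 f(s) ds = 212.4375.
M_3 ≈ 193.9513889.
Error ≈ 212.4375 − 193.9513889 ≈ 18.48611.

18.48611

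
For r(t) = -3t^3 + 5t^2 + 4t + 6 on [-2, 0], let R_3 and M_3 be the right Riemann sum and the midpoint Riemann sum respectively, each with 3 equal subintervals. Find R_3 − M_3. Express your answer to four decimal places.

-8.8889

R_3 ≈ 19.407407.
M_3 ≈ 28.296296.
R_3 − M_3 ≈ -8.8889.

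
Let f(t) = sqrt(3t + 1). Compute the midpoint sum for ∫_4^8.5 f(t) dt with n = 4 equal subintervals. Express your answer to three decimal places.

19.905

Δt = (8.5 − 4)/4 = 1.125.
Midpoints: 4.5625, 5.6875, 6.8125, 7.9375.
f(4.5625) ≈ 3.832, f(5.6875) ≈ 4.250, f(6.8125) ≈ 4.630, f(7.9375) ≈ 4.981.
Sum = Δt · [f(4.5625) + f(5.6875) + f(6.8125) + f(7.9375)].
Sum ≈ 19.905.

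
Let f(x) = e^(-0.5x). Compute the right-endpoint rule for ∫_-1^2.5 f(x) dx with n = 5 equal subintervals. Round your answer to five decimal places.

Δx = (2.5 − (-1))/5 = 0.7.
Right endpoints: -0.3, 0.4, 1.1, 1.8, 2.5.
f(-0.3) ≈ 1.16183, f(0.4) ≈ 0.81873, f(1.1) ≈ 0.57695, f(1.8) ≈ 0.40657, f(2.5) ≈ 0.28650.
Sum = Δx · [f(-0.3) + f(0.4) + f(1.1) + f(1.8) + f(2.5)].
Sum ≈ 2.27541.

2.27541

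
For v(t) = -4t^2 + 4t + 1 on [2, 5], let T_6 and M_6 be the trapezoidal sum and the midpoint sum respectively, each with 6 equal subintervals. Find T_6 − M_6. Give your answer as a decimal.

-0.75

T_6 = -111.5.
M_6 = -110.75.
T_6 − M_6 = -0.75.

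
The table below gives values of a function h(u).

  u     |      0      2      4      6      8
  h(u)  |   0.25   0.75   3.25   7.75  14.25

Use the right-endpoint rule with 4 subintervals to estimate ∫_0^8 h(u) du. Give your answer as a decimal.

52

Δu = 2.
Sum = 2·[0.75 + 3.25 + 7.75 + 14.25] = 52.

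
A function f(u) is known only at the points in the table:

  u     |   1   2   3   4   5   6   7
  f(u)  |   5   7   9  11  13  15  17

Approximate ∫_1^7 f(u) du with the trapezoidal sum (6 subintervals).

Δu = 1.
T_6 = (1/2)·[5 + 2·7 + 2·9 + 2·11 + 2·13 + 2·15 + 17] = 66.

66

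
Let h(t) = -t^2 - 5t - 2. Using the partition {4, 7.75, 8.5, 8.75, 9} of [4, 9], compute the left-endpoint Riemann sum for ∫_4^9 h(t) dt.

Subinterval widths: 3.75, 0.75, 0.25, 0.25.
Left endpoints: 4, 7.75, 8.5, 8.75.
h(4) = -38, h(7.75) = -100.8125, h(8.5) = -116.75, h(8.75) = -122.3125.
Sum = Σ Δt_i · h(t_i).
Sum = -277.875.

-277.875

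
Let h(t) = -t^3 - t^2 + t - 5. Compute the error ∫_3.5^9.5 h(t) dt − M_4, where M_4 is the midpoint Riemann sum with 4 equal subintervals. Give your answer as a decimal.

-23.0625

Exact integral: ∫_3.5^9.5 h(t) dt = -2261.25.
M_4 = -2238.1875.
Error = -2261.25 − (-2238.1875) = -23.0625.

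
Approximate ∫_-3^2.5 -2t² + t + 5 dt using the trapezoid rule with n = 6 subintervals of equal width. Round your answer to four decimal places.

Δt = (2.5 − (-3))/6 = 11/12.
f(-3) = -16, f(-25/12) = -415/72, f(-7/6) = 10/9, f(-0.25) = 4.625, f(2/3) = 43/9, f(19/12) = 113/72, f(2.5) = -5.
T_6 = (Δt/2)·[f(t_0) + 2f(t_1) + ... + 2f(t_{5}) + f(t_6)].
Sum ≈ -3.8322.

-3.8322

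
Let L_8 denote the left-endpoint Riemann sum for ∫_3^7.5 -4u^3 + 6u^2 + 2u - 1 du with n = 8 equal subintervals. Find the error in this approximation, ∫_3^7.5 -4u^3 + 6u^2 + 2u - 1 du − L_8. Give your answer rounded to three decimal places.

Exact integral: ∫_3^7.5 f(u) du = -2250.5625.
L_8 ≈ -1902.12012.
Error ≈ -2250.5625 − (-1902.12012) ≈ -348.442.

-348.442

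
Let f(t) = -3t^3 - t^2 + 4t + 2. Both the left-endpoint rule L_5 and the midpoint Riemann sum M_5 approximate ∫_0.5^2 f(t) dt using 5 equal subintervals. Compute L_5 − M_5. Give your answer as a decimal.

2.7928125

L_5 = -1.1475.
M_5 = -3.9403125.
L_5 − M_5 = 2.7928125.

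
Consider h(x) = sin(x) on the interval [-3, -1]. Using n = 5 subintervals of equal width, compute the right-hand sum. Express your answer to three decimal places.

-1.650

Δx = (-1 − (-3))/5 = 0.4.
Right endpoints: -2.6, -2.2, -1.8, -1.4, -1.
h(-2.6) ≈ -0.516, h(-2.2) ≈ -0.808, h(-1.8) ≈ -0.974, h(-1.4) ≈ -0.985, h(-1) ≈ -0.841.
Sum = Δx · [h(-2.6) + h(-2.2) + h(-1.8) + h(-1.4) + h(-1)].
Sum ≈ -1.650.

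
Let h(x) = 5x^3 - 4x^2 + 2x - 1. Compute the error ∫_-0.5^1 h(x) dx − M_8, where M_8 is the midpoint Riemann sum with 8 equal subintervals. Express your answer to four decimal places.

Exact integral: ∫_-0.5^1 h(x) dx = -1.078125.
M_8 ≈ -1.077026.
Error ≈ -1.078125 − (-1.077026) ≈ -0.0011.

-0.0011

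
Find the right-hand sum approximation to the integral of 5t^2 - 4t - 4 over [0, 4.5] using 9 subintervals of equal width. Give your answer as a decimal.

115.125

Δt = (4.5 − 0)/9 = 0.5.
Right endpoints: 0.5, 1, 1.5, 2, 2.5, 3, 3.5, 4, 4.5.
f(0.5) = -4.75, f(1) = -3, f(1.5) = 1.25, f(2) = 8, f(2.5) = 17.25, f(3) = 29, f(3.5) = 43.25, f(4) = 60, f(4.5) = 79.25.
Sum = Δt · [f(0.5) + f(1) + f(1.5) + ...].
Sum = 115.125.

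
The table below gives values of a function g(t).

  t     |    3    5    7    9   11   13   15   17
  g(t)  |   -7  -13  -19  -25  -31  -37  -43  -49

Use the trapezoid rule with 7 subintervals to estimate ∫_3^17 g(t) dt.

Δt = 2.
T_7 = (2/2)·[(-7) + 2·(-13) + 2·(-19) + 2·(-25) + 2·(-31) + 2·(-37) + 2·(-43) + (-49)] = -392.

-392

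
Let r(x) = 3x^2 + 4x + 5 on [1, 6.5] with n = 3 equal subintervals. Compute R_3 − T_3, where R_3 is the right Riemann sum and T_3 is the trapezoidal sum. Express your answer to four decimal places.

133.6042

R_3 ≈ 526.472222.
T_3 ≈ 392.868056.
R_3 − T_3 ≈ 133.6042.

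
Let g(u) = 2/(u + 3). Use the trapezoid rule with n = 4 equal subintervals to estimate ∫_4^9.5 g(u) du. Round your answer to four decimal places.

1.1640

Δu = (9.5 − 4)/4 = 1.375.
g(4) = 2/7, g(5.375) = 16/67, g(6.75) = 8/39, g(8.125) = 16/89, g(9.5) = 0.16.
T_4 = (Δu/2)·[g(u_0) + 2g(u_1) + 2g(u_2) + 2g(u_3) + g(u_4)].
Sum ≈ 1.1640.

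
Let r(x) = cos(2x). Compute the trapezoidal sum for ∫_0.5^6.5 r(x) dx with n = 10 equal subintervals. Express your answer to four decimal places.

-0.1847

Δx = (6.5 − 0.5)/10 = 0.6.
r(0.5) ≈ 0.5403, r(1.1) ≈ -0.5885, r(1.7) ≈ -0.9668, r(2.3) ≈ -0.1122, r(2.9) ≈ 0.8855, r(3.5) ≈ 0.7539, r(4.1) ≈ -0.3392, r(4.7) ≈ -0.9997, r(5.3) ≈ -0.3853, r(5.9) ≈ 0.7204, r(6.5) ≈ 0.9074.
T_10 = (Δx/2)·[r(x_0) + 2r(x_1) + ... + 2r(x_{9}) + r(x_10)].
Sum ≈ -0.1847.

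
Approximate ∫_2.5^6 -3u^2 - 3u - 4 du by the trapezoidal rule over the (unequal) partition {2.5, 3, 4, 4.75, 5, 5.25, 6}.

-260

Subinterval widths: 0.5, 1, 0.75, 0.25, 0.25, 0.75.
f(2.5) = -30.25, f(3) = -40, f(4) = -64, f(4.75) = -85.9375, f(5) = -94, f(5.25) = -102.4375, f(6) = -130.
On each subinterval the trapezoid contributes (Δu_i/2)·[f(u_{i-1}) + f(u_i)].
Sum = -260.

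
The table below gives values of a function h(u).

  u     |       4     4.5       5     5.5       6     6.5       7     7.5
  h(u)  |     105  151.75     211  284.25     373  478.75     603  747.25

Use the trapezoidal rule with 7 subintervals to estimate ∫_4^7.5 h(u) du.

Δu = 0.5.
T_7 = (0.5/2)·[105 + 2·151.75 + 2·211 + 2·284.25 + 2·373 + 2·478.75 + 2·603 + 747.25] = 1263.9375.

1263.9375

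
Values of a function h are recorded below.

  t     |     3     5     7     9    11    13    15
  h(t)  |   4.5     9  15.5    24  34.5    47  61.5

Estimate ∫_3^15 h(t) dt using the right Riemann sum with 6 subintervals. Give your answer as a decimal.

Δt = 2.
Sum = 2·[9 + 15.5 + 24 + 34.5 + 47 + 61.5] = 383.

383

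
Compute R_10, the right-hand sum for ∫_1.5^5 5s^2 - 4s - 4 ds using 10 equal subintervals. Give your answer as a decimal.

Δs = (5 − 1.5)/10 = 0.35.
Right endpoints: 1.85, 2.2, 2.55, 2.9, 3.25, 3.6, 3.95, 4.3, 4.65, 5.
f(1.85) = 5.7125, f(2.2) = 11.4, f(2.55) = 18.3125, f(2.9) = 26.45, f(3.25) = 35.8125, f(3.6) = 46.4, f(3.95) = 58.2125, f(4.3) = 71.25, f(4.65) = 85.5125, f(5) = 101.
Sum = Δs · [f(1.85) + f(2.2) + f(2.55) + ...].
Sum = 161.021875.

161.021875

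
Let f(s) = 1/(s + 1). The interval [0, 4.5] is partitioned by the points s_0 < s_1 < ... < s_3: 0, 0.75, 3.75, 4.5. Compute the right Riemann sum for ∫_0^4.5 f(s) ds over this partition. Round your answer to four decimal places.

Subinterval widths: 0.75, 3, 0.75.
Right endpoints: 0.75, 3.75, 4.5.
f(0.75) = 4/7, f(3.75) = 4/19, f(4.5) = 2/11.
Sum = Σ Δs_i · f(s_i).
Sum ≈ 1.1965.

1.1965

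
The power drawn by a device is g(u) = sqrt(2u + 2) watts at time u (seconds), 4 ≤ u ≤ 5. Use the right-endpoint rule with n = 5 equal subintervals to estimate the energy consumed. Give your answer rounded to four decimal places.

Δu = (5 − 4)/5 = 0.2.
Right endpoints: 4.2, 4.4, 4.6, 4.8, 5.
g(4.2) ≈ 3.2249, g(4.4) ≈ 3.2863, g(4.6) ≈ 3.3466, g(4.8) ≈ 3.4059, g(5) ≈ 3.4641.
Sum = Δu · [g(4.2) + g(4.4) + g(4.6) + g(4.8) + g(5)].
Sum ≈ 3.3456.

3.3456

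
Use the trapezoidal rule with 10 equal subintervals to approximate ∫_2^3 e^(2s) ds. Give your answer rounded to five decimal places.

174.99632

Δs = (3 − 2)/10 = 0.1.
f(2) ≈ 54.59815, f(2.1) ≈ 66.68633, f(2.2) ≈ 81.45087, f(2.3) ≈ 99.48432, f(2.4) ≈ 121.51042, f(2.5) ≈ 148.41316, f(2.6) ≈ 181.27224, f(2.7) ≈ 221.40642, f(2.8) ≈ 270.42641, f(2.9) ≈ 330.29956, f(3) ≈ 403.42879.
T_10 = (Δs/2)·[f(s_0) + 2f(s_1) + ... + 2f(s_{9}) + f(s_10)].
Sum ≈ 174.99632.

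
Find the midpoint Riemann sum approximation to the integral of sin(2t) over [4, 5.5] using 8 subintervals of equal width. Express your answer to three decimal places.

Δt = (5.5 − 4)/8 = 0.1875.
Midpoints: 4.09375, 4.28125, 4.46875, 4.65625, 4.84375, 5.03125, 5.21875, 5.40625.
f(4.09375) ≈ 0.945, f(4.28125) ≈ 0.759, f(4.46875) ≈ 0.468, f(4.65625) ≈ 0.112, f(4.84375) ≈ -0.260, f(5.03125) ≈ -0.595, f(5.21875) ≈ -0.848, f(5.40625) ≈ -0.983.
Sum = Δt · [f(4.09375) + f(4.28125) + f(4.46875) + ...].
Sum ≈ -0.075.

-0.075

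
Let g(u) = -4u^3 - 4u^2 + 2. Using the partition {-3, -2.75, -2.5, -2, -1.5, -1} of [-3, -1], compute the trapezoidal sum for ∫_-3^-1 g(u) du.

50.546875

Subinterval widths: 0.25, 0.25, 0.5, 0.5, 0.5.
g(-3) = 74, g(-2.75) = 54.9375, g(-2.5) = 39.5, g(-2) = 18, g(-1.5) = 6.5, g(-1) = 2.
On each subinterval the trapezoid contributes (Δu_i/2)·[g(u_{i-1}) + g(u_i)].
Sum = 50.546875.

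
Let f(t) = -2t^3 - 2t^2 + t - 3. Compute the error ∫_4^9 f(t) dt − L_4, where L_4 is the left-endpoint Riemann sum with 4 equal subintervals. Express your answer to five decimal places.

-855.98958

Exact integral: ∫_4^9 f(t) dt ≈ -3578.3333333.
L_4 = -2722.34375.
Error ≈ -3578.3333333 − (-2722.34375) ≈ -855.98958.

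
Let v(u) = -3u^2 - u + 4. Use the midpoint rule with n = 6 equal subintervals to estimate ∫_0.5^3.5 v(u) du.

-36.5625

Δu = (3.5 − 0.5)/6 = 0.5.
Midpoints: 0.75, 1.25, 1.75, 2.25, 2.75, 3.25.
v(0.75) = 1.5625, v(1.25) = -1.9375, v(1.75) = -6.9375, v(2.25) = -13.4375, v(2.75) = -21.4375, v(3.25) = -30.9375.
Sum = Δu · [v(0.75) + v(1.25) + v(1.75) + ...].
Sum = -36.5625.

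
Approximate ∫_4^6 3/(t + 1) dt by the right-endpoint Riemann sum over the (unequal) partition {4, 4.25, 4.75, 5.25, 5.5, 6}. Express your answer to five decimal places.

0.97340

Subinterval widths: 0.25, 0.5, 0.5, 0.25, 0.5.
Right endpoints: 4.25, 4.75, 5.25, 5.5, 6.
f(4.25) = 4/7, f(4.75) = 12/23, f(5.25) = 0.48, f(5.5) = 6/13, f(6) = 3/7.
Sum = Σ Δt_i · f(t_i).
Sum ≈ 0.97340.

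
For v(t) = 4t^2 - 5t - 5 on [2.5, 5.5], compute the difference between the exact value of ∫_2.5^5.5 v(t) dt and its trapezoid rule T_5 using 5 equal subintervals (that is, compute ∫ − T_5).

Exact integral: ∫_2.5^5.5 v(t) dt = 126.
T_5 = 126.72.
Error = 126 − 126.72 = -0.72.

-0.72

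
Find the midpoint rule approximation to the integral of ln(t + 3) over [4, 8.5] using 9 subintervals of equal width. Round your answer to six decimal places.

9.966202

Δt = (8.5 − 4)/9 = 0.5.
Midpoints: 4.25, 4.75, 5.25, 5.75, 6.25, 6.75, 7.25, 7.75, 8.25.
f(4.25) ≈ 1.981001, f(4.75) ≈ 2.047693, f(5.25) ≈ 2.110213, f(5.75) ≈ 2.169054, f(6.25) ≈ 2.224624, f(6.75) ≈ 2.277267, f(7.25) ≈ 2.327278, f(7.75) ≈ 2.374906, f(8.25) ≈ 2.420368.
Sum = Δt · [f(4.25) + f(4.75) + f(5.25) + ...].
Sum ≈ 9.966202.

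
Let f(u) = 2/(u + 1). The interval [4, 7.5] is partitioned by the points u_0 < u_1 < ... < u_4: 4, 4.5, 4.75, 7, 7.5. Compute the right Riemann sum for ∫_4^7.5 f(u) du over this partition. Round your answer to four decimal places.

Subinterval widths: 0.5, 0.25, 2.25, 0.5.
Right endpoints: 4.5, 4.75, 7, 7.5.
f(4.5) = 4/11, f(4.75) = 8/23, f(7) = 0.25, f(7.5) = 4/17.
Sum = Σ Δu_i · f(u_i).
Sum ≈ 0.9489.

0.9489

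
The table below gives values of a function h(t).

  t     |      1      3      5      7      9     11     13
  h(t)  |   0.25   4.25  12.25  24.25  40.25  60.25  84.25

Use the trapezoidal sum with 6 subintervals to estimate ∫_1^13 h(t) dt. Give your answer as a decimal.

Δt = 2.
T_6 = (2/2)·[0.25 + 2·4.25 + 2·12.25 + 2·24.25 + 2·40.25 + 2·60.25 + 84.25] = 367.

367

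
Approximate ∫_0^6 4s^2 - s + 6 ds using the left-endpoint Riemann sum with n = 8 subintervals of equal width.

256.5

Δs = (6 − 0)/8 = 0.75.
Left endpoints: 0, 0.75, 1.5, 2.25, 3, 3.75, 4.5, 5.25.
f(0) = 6, f(0.75) = 7.5, f(1.5) = 13.5, f(2.25) = 24, f(3) = 39, f(3.75) = 58.5, f(4.5) = 82.5, f(5.25) = 111.
Sum = Δs · [f(0) + f(0.75) + f(1.5) + ...].
Sum = 256.5.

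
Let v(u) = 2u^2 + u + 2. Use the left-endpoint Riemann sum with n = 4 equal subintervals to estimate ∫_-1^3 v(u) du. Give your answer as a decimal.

22

Δu = (3 − (-1))/4 = 1.
Left endpoints: -1, 0, 1, 2.
v(-1) = 3, v(0) = 2, v(1) = 5, v(2) = 12.
Sum = Δu · [v(-1) + v(0) + v(1) + v(2)].
Sum = 22.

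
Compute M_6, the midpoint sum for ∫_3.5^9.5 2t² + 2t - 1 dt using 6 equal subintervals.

614

Δt = (9.5 − 3.5)/6 = 1.
Midpoints: 4, 5, 6, 7, 8, 9.
f(4) = 39, f(5) = 59, f(6) = 83, f(7) = 111, f(8) = 143, f(9) = 179.
Sum = Δt · [f(4) + f(5) + f(6) + ...].
Sum = 614.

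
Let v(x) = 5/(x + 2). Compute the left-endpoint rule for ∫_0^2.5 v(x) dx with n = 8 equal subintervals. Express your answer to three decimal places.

4.280

Δx = (2.5 − 0)/8 = 0.3125.
Left endpoints: 0, 0.3125, 0.625, 0.9375, 1.25, 1.5625, 1.875, 2.1875.
v(0) = 2.5, v(0.3125) = 80/37, v(0.625) = 40/21, v(0.9375) = 80/47, v(1.25) = 20/13, v(1.5625) = 80/57, v(1.875) = 40/31, v(2.1875) = 80/67.
Sum = Δx · [v(0) + v(0.3125) + v(0.625) + ...].
Sum ≈ 4.280.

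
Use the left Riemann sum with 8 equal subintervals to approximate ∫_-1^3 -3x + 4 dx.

7

Δx = (3 − (-1))/8 = 0.5.
Left endpoints: -1, -0.5, 0, 0.5, 1, 1.5, 2, 2.5.
f(-1) = 7, f(-0.5) = 5.5, f(0) = 4, f(0.5) = 2.5, f(1) = 1, f(1.5) = -0.5, f(2) = -2, f(2.5) = -3.5.
Sum = Δx · [f(-1) + f(-0.5) + f(0) + ...].
Sum = 7.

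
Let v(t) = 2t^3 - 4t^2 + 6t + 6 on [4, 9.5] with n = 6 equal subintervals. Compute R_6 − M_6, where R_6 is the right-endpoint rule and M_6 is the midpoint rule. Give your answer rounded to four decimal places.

648.4319

R_6 ≈ 3776.822627.
M_6 ≈ 3128.390770.
R_6 − M_6 ≈ 648.4319.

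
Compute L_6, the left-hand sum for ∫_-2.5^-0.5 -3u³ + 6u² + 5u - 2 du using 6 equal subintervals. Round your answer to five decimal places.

54.05556

Δu = (-0.5 − (-2.5))/6 = 1/3.
Left endpoints: -2.5, -13/6, -11/6, -1.5, -7/6, -5/6.
f(-2.5) = 69.875, f(-13/6) = 3301/72, f(-11/6) = 1979/72, f(-1.5) = 14.125, f(-7/6) = 367/72, f(-5/6) = -19/72.
Sum = Δu · [f(-2.5) + f(-13/6) + f(-11/6) + ...].
Sum ≈ 54.05556.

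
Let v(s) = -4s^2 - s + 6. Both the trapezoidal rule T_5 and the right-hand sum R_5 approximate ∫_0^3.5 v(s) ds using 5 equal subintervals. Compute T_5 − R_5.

18.375

T_5 = -43.435.
R_5 = -61.81.
T_5 − R_5 = 18.375.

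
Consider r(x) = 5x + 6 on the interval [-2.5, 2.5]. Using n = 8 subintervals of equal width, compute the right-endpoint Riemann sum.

Δx = (2.5 − (-2.5))/8 = 0.625.
Right endpoints: -1.875, -1.25, -0.625, 0, 0.625, 1.25, 1.875, 2.5.
r(-1.875) = -3.375, r(-1.25) = -0.25, r(-0.625) = 2.875, r(0) = 6, r(0.625) = 9.125, r(1.25) = 12.25, r(1.875) = 15.375, r(2.5) = 18.5.
Sum = Δx · [r(-1.875) + r(-1.25) + r(-0.625) + ...].
Sum = 37.8125.

37.8125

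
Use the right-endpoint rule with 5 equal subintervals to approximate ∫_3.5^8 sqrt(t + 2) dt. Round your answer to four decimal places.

Δt = (8 − 3.5)/5 = 0.9.
Right endpoints: 4.4, 5.3, 6.2, 7.1, 8.
f(4.4) ≈ 2.5298, f(5.3) ≈ 2.7019, f(6.2) ≈ 2.8636, f(7.1) ≈ 3.0166, f(8) ≈ 3.1623.
Sum = Δt · [f(4.4) + f(5.3) + f(6.2) + f(7.1) + f(8)].
Sum ≈ 12.8467.

12.8467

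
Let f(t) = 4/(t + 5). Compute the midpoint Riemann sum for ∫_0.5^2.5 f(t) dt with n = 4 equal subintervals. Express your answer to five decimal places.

Δt = (2.5 − 0.5)/4 = 0.5.
Midpoints: 0.75, 1.25, 1.75, 2.25.
f(0.75) = 16/23, f(1.25) = 0.64, f(1.75) = 16/27, f(2.25) = 16/29.
Sum = Δt · [f(0.75) + f(1.25) + f(1.75) + f(2.25)].
Sum ≈ 1.23998.

1.23998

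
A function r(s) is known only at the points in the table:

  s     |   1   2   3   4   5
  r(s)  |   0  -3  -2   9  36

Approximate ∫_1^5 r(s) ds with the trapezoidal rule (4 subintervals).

22

Δs = 1.
T_4 = (1/2)·[0 + 2·(-3) + 2·(-2) + 2·9 + 36] = 22.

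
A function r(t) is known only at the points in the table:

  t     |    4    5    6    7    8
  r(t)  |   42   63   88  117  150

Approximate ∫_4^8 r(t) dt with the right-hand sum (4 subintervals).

Δt = 1.
Sum = 1·[63 + 88 + 117 + 150] = 418.

418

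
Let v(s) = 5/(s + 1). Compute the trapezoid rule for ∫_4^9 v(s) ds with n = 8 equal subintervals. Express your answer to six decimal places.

3.470609

Δs = (9 − 4)/8 = 0.625.
v(4) = 1, v(4.625) = 8/9, v(5.25) = 0.8, v(5.875) = 8/11, v(6.5) = 2/3, v(7.125) = 8/13, v(7.75) = 4/7, v(8.375) = 8/15, v(9) = 0.5.
T_8 = (Δs/2)·[v(s_0) + 2v(s_1) + ... + 2v(s_{7}) + v(s_8)].
Sum ≈ 3.470609.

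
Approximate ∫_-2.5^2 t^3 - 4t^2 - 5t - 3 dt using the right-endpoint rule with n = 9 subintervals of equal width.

-43.5

Δt = (2 − (-2.5))/9 = 0.5.
Right endpoints: -2, -1.5, -1, -0.5, 0, 0.5, 1, 1.5, 2.
f(-2) = -17, f(-1.5) = -7.875, f(-1) = -3, f(-0.5) = -1.625, f(0) = -3, f(0.5) = -6.375, f(1) = -11, f(1.5) = -16.125, f(2) = -21.
Sum = Δt · [f(-2) + f(-1.5) + f(-1) + ...].
Sum = -43.5.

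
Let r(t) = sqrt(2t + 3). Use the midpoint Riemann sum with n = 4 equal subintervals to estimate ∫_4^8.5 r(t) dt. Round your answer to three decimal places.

Δt = (8.5 − 4)/4 = 1.125.
Midpoints: 4.5625, 5.6875, 6.8125, 7.9375.
r(4.5625) ≈ 3.482, r(5.6875) ≈ 3.791, r(6.8125) ≈ 4.077, r(7.9375) ≈ 4.345.
Sum = Δt · [r(4.5625) + r(5.6875) + r(6.8125) + r(7.9375)].
Sum ≈ 17.657.

17.657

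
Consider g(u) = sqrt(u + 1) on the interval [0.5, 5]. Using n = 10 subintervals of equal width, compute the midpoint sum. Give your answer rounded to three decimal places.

Δu = (5 − 0.5)/10 = 0.45.
Midpoints: 0.725, 1.175, 1.625, 2.075, 2.525, 2.975, 3.425, 3.875, 4.325, 4.775.
g(0.725) ≈ 1.313, g(1.175) ≈ 1.475, g(1.625) ≈ 1.620, g(2.075) ≈ 1.754, g(2.525) ≈ 1.877, g(2.975) ≈ 1.994, g(3.425) ≈ 2.104, g(3.875) ≈ 2.208, g(4.325) ≈ 2.308, g(4.775) ≈ 2.403.
Sum = Δu · [g(0.725) + g(1.175) + g(1.625) + ...].
Sum ≈ 8.575.

8.575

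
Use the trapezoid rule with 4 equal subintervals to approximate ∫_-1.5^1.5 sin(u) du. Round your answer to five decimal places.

Δu = (1.5 − (-1.5))/4 = 0.75.
f(-1.5) ≈ -0.99749, f(-0.75) ≈ -0.68164, f(0) ≈ 0.00000, f(0.75) ≈ 0.68164, f(1.5) ≈ 0.99749.
T_4 = (Δu/2)·[f(u_0) + 2f(u_1) + 2f(u_2) + 2f(u_3) + f(u_4)].
Sum ≈ 0.00000.

0.00000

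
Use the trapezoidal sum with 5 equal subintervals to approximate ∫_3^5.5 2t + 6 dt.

36.25

Δt = (5.5 − 3)/5 = 0.5.
f(3) = 12, f(3.5) = 13, f(4) = 14, f(4.5) = 15, f(5) = 16, f(5.5) = 17.
T_5 = (Δt/2)·[f(t_0) + 2f(t_1) + ... + 2f(t_{4}) + f(t_5)].
Sum = 36.25.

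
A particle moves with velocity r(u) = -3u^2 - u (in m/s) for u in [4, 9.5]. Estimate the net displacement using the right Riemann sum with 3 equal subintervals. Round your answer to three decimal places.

Δu = (9.5 − 4)/3 = 11/6.
Right endpoints: 35/6, 23/3, 9.5.
r(35/6) = -1295/12, r(23/3) = -184, r(9.5) = -280.25.
Sum = Δu · [r(35/6) + r(23/3) + r(9.5)].
Sum ≈ -1048.972.

-1048.972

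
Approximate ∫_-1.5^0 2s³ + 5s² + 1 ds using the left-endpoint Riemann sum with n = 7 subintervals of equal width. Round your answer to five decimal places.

Δs = (0 − (-1.5))/7 = 3/14.
Left endpoints: -1.5, -9/7, -15/14, -6/7, -9/14, -3/7, -3/14.
f(-1.5) = 5.5, f(-9/7) = 1720/343, f(-15/14) = 1468/343, f(-6/7) = 1171/343, f(-9/14) = 1739/686, f(-3/7) = 604/343, f(-3/14) = 415/343.
Sum = Δs · [f(-1.5) + f(-9/7) + f(-15/14) + ...].
Sum ≈ 5.08163.

5.08163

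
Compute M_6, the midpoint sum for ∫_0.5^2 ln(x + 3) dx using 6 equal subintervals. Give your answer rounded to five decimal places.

Δx = (2 − 0.5)/6 = 0.25.
Midpoints: 0.625, 0.875, 1.125, 1.375, 1.625, 1.875.
f(0.625) ≈ 1.28785, f(0.875) ≈ 1.35455, f(1.125) ≈ 1.41707, f(1.375) ≈ 1.47591, f(1.625) ≈ 1.53148, f(1.875) ≈ 1.58412.
Sum = Δx · [f(0.625) + f(0.875) + f(1.125) + ...].
Sum ≈ 2.16274.

2.16274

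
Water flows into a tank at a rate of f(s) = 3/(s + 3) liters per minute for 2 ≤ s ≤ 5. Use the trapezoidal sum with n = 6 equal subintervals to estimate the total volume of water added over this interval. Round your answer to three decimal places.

1.412

Δs = (5 − 2)/6 = 0.5.
f(2) = 0.6, f(2.5) = 6/11, f(3) = 0.5, f(3.5) = 6/13, f(4) = 3/7, f(4.5) = 0.4, f(5) = 0.375.
T_6 = (Δs/2)·[f(s_0) + 2f(s_1) + ... + 2f(s_{5}) + f(s_6)].
Sum ≈ 1.412.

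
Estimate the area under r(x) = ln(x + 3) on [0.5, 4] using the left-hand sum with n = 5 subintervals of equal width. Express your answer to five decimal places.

5.48828

Δx = (4 − 0.5)/5 = 0.7.
Left endpoints: 0.5, 1.2, 1.9, 2.6, 3.3.
r(0.5) ≈ 1.25276, r(1.2) ≈ 1.43508, r(1.9) ≈ 1.58924, r(2.6) ≈ 1.72277, r(3.3) ≈ 1.84055.
Sum = Δx · [r(0.5) + r(1.2) + r(1.9) + r(2.6) + r(3.3)].
Sum ≈ 5.48828.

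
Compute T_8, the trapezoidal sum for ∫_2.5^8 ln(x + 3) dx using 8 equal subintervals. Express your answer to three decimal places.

11.497

Δx = (8 − 2.5)/8 = 0.6875.
f(2.5) ≈ 1.705, f(3.1875) ≈ 1.823, f(3.875) ≈ 1.928, f(4.5625) ≈ 2.023, f(5.25) ≈ 2.110, f(5.9375) ≈ 2.190, f(6.625) ≈ 2.264, f(7.3125) ≈ 2.333, f(8) ≈ 2.398.
T_8 = (Δx/2)·[f(x_0) + 2f(x_1) + ... + 2f(x_{7}) + f(x_8)].
Sum ≈ 11.497.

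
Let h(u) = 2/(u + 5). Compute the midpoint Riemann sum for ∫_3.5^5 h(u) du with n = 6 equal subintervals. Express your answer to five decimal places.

Δu = (5 − 3.5)/6 = 0.25.
Midpoints: 3.625, 3.875, 4.125, 4.375, 4.625, 4.875.
h(3.625) = 16/69, h(3.875) = 16/71, h(4.125) = 16/73, h(4.375) = 16/75, h(4.625) = 16/77, h(4.875) = 16/79.
Sum = Δu · [h(3.625) + h(3.875) + h(4.125) + ...].
Sum ≈ 0.32502.

0.32502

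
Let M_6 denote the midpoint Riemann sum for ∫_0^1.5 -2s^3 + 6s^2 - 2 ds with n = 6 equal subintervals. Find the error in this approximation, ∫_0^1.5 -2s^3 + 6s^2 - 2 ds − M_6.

0.01171875

Exact integral: ∫_0^1.5 f(s) ds = 1.21875.
M_6 = 1.20703125.
Error = 1.21875 − 1.20703125 = 0.01171875.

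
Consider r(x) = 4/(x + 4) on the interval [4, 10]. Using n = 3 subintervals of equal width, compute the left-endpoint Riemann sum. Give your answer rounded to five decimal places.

2.46667

Δx = (10 − 4)/3 = 2.
Left endpoints: 4, 6, 8.
r(4) = 0.5, r(6) = 0.4, r(8) = 1/3.
Sum = Δx · [r(4) + r(6) + r(8)].
Sum ≈ 2.46667.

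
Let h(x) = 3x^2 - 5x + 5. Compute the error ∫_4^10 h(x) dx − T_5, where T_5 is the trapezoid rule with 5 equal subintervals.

-4.32

Exact integral: ∫_4^10 h(x) dx = 756.
T_5 = 760.32.
Error = 756 − 760.32 = -4.32.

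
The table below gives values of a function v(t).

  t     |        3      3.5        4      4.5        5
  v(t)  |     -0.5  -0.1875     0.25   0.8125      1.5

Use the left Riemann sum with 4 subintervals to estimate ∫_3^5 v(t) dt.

0.1875

Δt = 0.5.
Sum = 0.5·[(-0.5) + (-0.1875) + 0.25 + 0.8125] = 0.1875.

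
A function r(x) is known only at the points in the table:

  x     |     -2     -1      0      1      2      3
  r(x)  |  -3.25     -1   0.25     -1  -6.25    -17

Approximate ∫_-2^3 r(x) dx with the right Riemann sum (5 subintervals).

Δx = 1.
Sum = 1·[(-1) + 0.25 + (-1) + (-6.25) + (-17)] = -25.

-25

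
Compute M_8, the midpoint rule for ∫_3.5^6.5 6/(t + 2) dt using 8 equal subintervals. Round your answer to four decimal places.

2.6112

Δt = (6.5 − 3.5)/8 = 0.375.
Midpoints: 3.6875, 4.0625, 4.4375, 4.8125, 5.1875, 5.5625, 5.9375, 6.3125.
f(3.6875) = 96/91, f(4.0625) = 96/97, f(4.4375) = 96/103, f(4.8125) = 96/109, f(5.1875) = 96/115, f(5.5625) = 96/121, f(5.9375) = 96/127, f(6.3125) = 96/133.
Sum = Δt · [f(3.6875) + f(4.0625) + f(4.4375) + ...].
Sum ≈ 2.6112.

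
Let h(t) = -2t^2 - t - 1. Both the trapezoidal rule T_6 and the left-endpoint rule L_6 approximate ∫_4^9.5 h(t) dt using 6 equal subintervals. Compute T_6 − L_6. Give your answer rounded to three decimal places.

T_6 ≈ -573.08218.
L_6 ≈ -502.49884.
T_6 − L_6 ≈ -70.583.

-70.583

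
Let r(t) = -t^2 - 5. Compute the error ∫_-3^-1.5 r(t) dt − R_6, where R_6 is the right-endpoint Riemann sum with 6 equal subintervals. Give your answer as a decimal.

-0.828125

Exact integral: ∫_-3^-1.5 r(t) dt = -15.375.
R_6 = -14.546875.
Error = -15.375 − (-14.546875) = -0.828125.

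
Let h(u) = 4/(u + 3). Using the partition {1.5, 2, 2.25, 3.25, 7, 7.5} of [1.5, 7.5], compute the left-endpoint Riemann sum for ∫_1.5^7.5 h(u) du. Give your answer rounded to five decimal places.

Subinterval widths: 0.5, 0.25, 1, 3.75, 0.5.
Left endpoints: 1.5, 2, 2.25, 3.25, 7.
h(1.5) = 8/9, h(2) = 0.8, h(2.25) = 16/21, h(3.25) = 0.64, h(7) = 0.4.
Sum = Σ Δu_i · h(u_i).
Sum ≈ 4.00635.

4.00635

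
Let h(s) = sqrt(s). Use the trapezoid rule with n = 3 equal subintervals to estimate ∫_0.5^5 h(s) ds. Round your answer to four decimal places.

Δs = (5 − 0.5)/3 = 1.5.
h(0.5) ≈ 0.7071, h(2) ≈ 1.4142, h(3.5) ≈ 1.8708, h(5) ≈ 2.2361.
T_3 = (Δs/2)·[h(s_0) + 2h(s_1) + 2h(s_2) + h(s_3)].
Sum ≈ 7.1349.

7.1349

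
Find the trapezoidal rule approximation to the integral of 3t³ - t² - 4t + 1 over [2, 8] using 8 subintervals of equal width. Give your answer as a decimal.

2802.75

Δt = (8 − 2)/8 = 0.75.
f(2) = 13, f(2.75) = 44.828125, f(3.5) = 103.375, f(4.25) = 196.234375, f(5) = 331, f(5.75) = 515.265625, f(6.5) = 756.625, f(7.25) = 1062.671875, f(8) = 1441.
T_8 = (Δt/2)·[f(t_0) + 2f(t_1) + ... + 2f(t_{7}) + f(t_8)].
Sum = 2802.75.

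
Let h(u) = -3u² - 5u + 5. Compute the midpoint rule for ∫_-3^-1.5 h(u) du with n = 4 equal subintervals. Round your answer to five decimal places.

Δu = (-1.5 − (-3))/4 = 0.375.
Midpoints: -2.8125, -2.4375, -2.0625, -1.6875.
h(-2.8125) = -4.66796875, h(-2.4375) = -0.63671875, h(-2.0625) = 2.55078125, h(-1.6875) = 4.89453125.
Sum = Δu · [h(-2.8125) + h(-2.4375) + h(-2.0625) + h(-1.6875)].
Sum ≈ 0.80273.

0.80273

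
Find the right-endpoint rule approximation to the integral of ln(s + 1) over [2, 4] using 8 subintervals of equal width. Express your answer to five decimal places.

Δs = (4 − 2)/8 = 0.25.
Right endpoints: 2.25, 2.5, 2.75, 3, 3.25, 3.5, 3.75, 4.
f(2.25) ≈ 1.17865, f(2.5) ≈ 1.25276, f(2.75) ≈ 1.32176, f(3) ≈ 1.38629, f(3.25) ≈ 1.44692, f(3.5) ≈ 1.50408, f(3.75) ≈ 1.55814, f(4) ≈ 1.60944.
Sum = Δs · [f(2.25) + f(2.5) + f(2.75) + ...].
Sum ≈ 2.81451.

2.81451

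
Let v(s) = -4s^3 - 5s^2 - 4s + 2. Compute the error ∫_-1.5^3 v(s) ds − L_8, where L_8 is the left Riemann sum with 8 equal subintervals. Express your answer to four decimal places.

-45.4043

Exact integral: ∫_-1.5^3 v(s) ds = -131.0625.
L_8 ≈ -85.658203.
Error ≈ -131.0625 − (-85.658203) ≈ -45.4043.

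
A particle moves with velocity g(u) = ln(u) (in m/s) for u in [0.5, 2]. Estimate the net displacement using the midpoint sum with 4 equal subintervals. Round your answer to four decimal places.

Δu = (2 − 0.5)/4 = 0.375.
Midpoints: 0.6875, 1.0625, 1.4375, 1.8125.
g(0.6875) ≈ -0.3747, g(1.0625) ≈ 0.0606, g(1.4375) ≈ 0.3629, g(1.8125) ≈ 0.5947.
Sum = Δu · [g(0.6875) + g(1.0625) + g(1.4375) + g(1.8125)].
Sum ≈ 0.2413.

0.2413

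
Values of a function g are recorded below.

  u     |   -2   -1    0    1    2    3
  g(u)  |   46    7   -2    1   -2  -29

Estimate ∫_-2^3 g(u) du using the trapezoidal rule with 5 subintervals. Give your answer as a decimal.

Δu = 1.
T_5 = (1/2)·[46 + 2·7 + 2·(-2) + 2·1 + 2·(-2) + (-29)] = 12.5.

12.5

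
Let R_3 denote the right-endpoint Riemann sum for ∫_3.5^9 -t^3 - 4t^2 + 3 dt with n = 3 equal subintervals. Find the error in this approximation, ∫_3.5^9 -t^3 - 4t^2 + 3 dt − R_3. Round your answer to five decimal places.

Exact integral: ∫_3.5^9 f(t) dt ≈ -2501.0677083.
R_3 ≈ -3452.1921296.
Error ≈ -2501.0677083 − (-3452.1921296) ≈ 951.12442.

951.12442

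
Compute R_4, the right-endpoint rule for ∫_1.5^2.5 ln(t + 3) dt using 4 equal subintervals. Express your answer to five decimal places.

1.63264

Δt = (2.5 − 1.5)/4 = 0.25.
Right endpoints: 1.75, 2, 2.25, 2.5.
f(1.75) ≈ 1.55814, f(2) ≈ 1.60944, f(2.25) ≈ 1.65823, f(2.5) ≈ 1.70475.
Sum = Δt · [f(1.75) + f(2) + f(2.25) + f(2.5)].
Sum ≈ 1.63264.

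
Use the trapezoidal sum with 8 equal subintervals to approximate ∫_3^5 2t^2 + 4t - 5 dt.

Δt = (5 − 3)/8 = 0.25.
f(3) = 25, f(3.25) = 29.125, f(3.5) = 33.5, f(3.75) = 38.125, f(4) = 43, f(4.25) = 48.125, f(4.5) = 53.5, f(4.75) = 59.125, f(5) = 65.
T_8 = (Δt/2)·[f(t_0) + 2f(t_1) + ... + 2f(t_{7}) + f(t_8)].
Sum = 87.375.

87.375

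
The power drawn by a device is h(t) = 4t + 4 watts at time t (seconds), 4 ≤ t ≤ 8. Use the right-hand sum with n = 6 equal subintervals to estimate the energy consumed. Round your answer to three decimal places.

117.333

Δt = (8 − 4)/6 = 2/3.
Right endpoints: 14/3, 16/3, 6, 20/3, 22/3, 8.
h(14/3) = 68/3, h(16/3) = 76/3, h(6) = 28, h(20/3) = 92/3, h(22/3) = 100/3, h(8) = 36.
Sum = Δt · [h(14/3) + h(16/3) + h(6) + ...].
Sum ≈ 117.333.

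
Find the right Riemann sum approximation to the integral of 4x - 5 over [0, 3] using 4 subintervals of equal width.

Δx = (3 − 0)/4 = 0.75.
Right endpoints: 0.75, 1.5, 2.25, 3.
f(0.75) = -2, f(1.5) = 1, f(2.25) = 4, f(3) = 7.
Sum = Δx · [f(0.75) + f(1.5) + f(2.25) + f(3)].
Sum = 7.5.

7.5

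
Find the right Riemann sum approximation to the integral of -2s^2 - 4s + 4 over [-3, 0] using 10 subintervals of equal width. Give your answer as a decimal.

Δs = (0 − (-3))/10 = 0.3.
Right endpoints: -2.7, -2.4, -2.1, -1.8, -1.5, -1.2, -0.9, -0.6, -0.3, 0.
f(-2.7) = 0.22, f(-2.4) = 2.08, f(-2.1) = 3.58, f(-1.8) = 4.72, f(-1.5) = 5.5, f(-1.2) = 5.92, f(-0.9) = 5.98, f(-0.6) = 5.68, f(-0.3) = 5.02, f(0) = 4.
Sum = Δs · [f(-2.7) + f(-2.4) + f(-2.1) + ...].
Sum = 12.81.

12.81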